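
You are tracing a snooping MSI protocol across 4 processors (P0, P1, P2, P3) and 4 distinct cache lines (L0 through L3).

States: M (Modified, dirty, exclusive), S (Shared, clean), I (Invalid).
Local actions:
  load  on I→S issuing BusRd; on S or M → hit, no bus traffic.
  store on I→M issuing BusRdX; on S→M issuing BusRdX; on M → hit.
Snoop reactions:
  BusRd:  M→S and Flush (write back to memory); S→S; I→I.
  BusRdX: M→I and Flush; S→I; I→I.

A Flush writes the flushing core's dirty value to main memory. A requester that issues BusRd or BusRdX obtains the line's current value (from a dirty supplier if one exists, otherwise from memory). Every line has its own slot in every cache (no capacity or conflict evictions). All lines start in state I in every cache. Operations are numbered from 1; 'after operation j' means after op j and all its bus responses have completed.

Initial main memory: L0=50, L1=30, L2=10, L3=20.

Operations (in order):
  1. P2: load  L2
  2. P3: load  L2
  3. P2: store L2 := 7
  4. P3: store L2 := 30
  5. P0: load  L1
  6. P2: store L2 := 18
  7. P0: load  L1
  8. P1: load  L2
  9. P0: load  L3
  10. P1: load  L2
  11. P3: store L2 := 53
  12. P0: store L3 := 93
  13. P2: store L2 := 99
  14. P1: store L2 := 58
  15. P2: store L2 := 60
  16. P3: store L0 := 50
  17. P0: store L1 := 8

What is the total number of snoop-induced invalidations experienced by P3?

invalidations = 3

step 1: P2: load  L2  ⟶  IISI  (L2)  txn=BusRd  M[L2]=10
step 2: P3: load  L2  ⟶  IISS  (L2)  txn=BusRd  M[L2]=10
step 3: P2: store L2 := 7  ⟶  IIMI  (L2)  txn=BusRdX  M[L2]=10
step 4: P3: store L2 := 30  ⟶  IIIM  (L2)  txn=BusRdX+Flush  M[L2]=7
step 5: P0: load  L1  ⟶  SIII  (L1)  txn=BusRd  M[L1]=30
step 6: P2: store L2 := 18  ⟶  IIMI  (L2)  txn=BusRdX+Flush  M[L2]=30
step 7: P0: load  L1  ⟶  SIII  (L1)  txn=∅  M[L1]=30
step 8: P1: load  L2  ⟶  ISSI  (L2)  txn=BusRd+Flush  M[L2]=18
step 9: P0: load  L3  ⟶  SIII  (L3)  txn=BusRd  M[L3]=20
step 10: P1: load  L2  ⟶  ISSI  (L2)  txn=∅  M[L2]=18
step 11: P3: store L2 := 53  ⟶  IIIM  (L2)  txn=BusRdX  M[L2]=18
step 12: P0: store L3 := 93  ⟶  MIII  (L3)  txn=BusRdX  M[L3]=20
step 13: P2: store L2 := 99  ⟶  IIMI  (L2)  txn=BusRdX+Flush  M[L2]=53
step 14: P1: store L2 := 58  ⟶  IMII  (L2)  txn=BusRdX+Flush  M[L2]=99
step 15: P2: store L2 := 60  ⟶  IIMI  (L2)  txn=BusRdX+Flush  M[L2]=58
step 16: P3: store L0 := 50  ⟶  IIIM  (L0)  txn=BusRdX  M[L0]=50
step 17: P0: store L1 := 8  ⟶  MIII  (L1)  txn=BusRdX  M[L1]=30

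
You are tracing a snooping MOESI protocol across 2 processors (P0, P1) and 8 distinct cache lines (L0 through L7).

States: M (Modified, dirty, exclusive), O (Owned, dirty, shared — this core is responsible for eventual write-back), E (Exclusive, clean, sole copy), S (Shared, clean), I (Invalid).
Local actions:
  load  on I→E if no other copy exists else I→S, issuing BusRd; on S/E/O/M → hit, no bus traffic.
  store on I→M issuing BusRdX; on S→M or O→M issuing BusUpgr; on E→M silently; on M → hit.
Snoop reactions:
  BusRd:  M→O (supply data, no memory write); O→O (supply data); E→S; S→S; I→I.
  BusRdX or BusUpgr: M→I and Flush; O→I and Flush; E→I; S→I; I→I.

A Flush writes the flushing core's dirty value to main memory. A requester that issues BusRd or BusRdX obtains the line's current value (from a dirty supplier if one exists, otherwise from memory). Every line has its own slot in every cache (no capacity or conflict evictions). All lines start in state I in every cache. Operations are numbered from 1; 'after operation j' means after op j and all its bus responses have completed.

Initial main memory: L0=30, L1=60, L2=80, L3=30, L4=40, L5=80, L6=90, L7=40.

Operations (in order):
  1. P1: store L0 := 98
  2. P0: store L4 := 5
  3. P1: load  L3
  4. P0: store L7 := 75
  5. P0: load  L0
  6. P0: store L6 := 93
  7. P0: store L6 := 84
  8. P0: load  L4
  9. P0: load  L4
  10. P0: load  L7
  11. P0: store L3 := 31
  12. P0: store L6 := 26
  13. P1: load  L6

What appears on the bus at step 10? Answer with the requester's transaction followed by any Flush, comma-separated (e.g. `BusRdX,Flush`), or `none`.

bus = none

step 1: P1: store L0 := 98  ⟶  IM  (L0)  txn=BusRdX  M[L0]=30
step 2: P0: store L4 := 5  ⟶  MI  (L4)  txn=BusRdX  M[L4]=40
step 3: P1: load  L3  ⟶  IE  (L3)  txn=BusRd  M[L3]=30
step 4: P0: store L7 := 75  ⟶  MI  (L7)  txn=BusRdX  M[L7]=40
step 5: P0: load  L0  ⟶  SO  (L0)  txn=BusRd  M[L0]=30
step 6: P0: store L6 := 93  ⟶  MI  (L6)  txn=BusRdX  M[L6]=90
step 7: P0: store L6 := 84  ⟶  MI  (L6)  txn=∅  M[L6]=90
step 8: P0: load  L4  ⟶  MI  (L4)  txn=∅  M[L4]=40
step 9: P0: load  L4  ⟶  MI  (L4)  txn=∅  M[L4]=40
step 10: P0: load  L7  ⟶  MI  (L7)  txn=∅  M[L7]=40
step 11: P0: store L3 := 31  ⟶  MI  (L3)  txn=BusRdX  M[L3]=30
step 12: P0: store L6 := 26  ⟶  MI  (L6)  txn=∅  M[L6]=90
step 13: P1: load  L6  ⟶  OS  (L6)  txn=BusRd  M[L6]=90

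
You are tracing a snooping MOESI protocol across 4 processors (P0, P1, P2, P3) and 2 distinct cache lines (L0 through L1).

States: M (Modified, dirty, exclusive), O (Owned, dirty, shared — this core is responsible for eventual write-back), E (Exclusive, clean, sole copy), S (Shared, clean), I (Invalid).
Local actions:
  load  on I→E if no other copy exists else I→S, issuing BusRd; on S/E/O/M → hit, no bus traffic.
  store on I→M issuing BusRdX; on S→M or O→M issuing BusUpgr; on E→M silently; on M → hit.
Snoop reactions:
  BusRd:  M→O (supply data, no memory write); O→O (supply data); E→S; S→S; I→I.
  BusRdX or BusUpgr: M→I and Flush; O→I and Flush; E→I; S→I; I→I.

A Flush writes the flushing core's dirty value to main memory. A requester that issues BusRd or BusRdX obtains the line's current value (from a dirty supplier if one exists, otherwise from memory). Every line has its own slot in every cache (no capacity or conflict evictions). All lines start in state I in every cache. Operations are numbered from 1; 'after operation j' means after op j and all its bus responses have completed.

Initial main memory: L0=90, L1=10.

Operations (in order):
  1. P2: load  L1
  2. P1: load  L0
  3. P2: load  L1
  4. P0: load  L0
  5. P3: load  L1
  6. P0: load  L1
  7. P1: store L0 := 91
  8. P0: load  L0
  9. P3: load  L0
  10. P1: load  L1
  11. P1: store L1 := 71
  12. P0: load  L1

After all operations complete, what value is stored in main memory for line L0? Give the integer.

  op1 P2: load  L1 → I/I/E/I on L1; bus BusRd; mem=10
  op2 P1: load  L0 → I/E/I/I on L0; bus BusRd; mem=90
  op3 P2: load  L1 → I/I/E/I on L1; bus (none); mem=10
  op4 P0: load  L0 → S/S/I/I on L0; bus BusRd; mem=90
  op5 P3: load  L1 → I/I/S/S on L1; bus BusRd; mem=10
  op6 P0: load  L1 → S/I/S/S on L1; bus BusRd; mem=10
  op7 P1: store L0 := 91 → I/M/I/I on L0; bus BusUpgr; mem=90
  op8 P0: load  L0 → S/O/I/I on L0; bus BusRd; mem=90
  op9 P3: load  L0 → S/O/I/S on L0; bus BusRd; mem=90
  op10 P1: load  L1 → S/S/S/S on L1; bus BusRd; mem=10
  op11 P1: store L1 := 71 → I/M/I/I on L1; bus BusUpgr; mem=10
  op12 P0: load  L1 → S/O/I/I on L1; bus BusRd; mem=10

memory[L0] = 90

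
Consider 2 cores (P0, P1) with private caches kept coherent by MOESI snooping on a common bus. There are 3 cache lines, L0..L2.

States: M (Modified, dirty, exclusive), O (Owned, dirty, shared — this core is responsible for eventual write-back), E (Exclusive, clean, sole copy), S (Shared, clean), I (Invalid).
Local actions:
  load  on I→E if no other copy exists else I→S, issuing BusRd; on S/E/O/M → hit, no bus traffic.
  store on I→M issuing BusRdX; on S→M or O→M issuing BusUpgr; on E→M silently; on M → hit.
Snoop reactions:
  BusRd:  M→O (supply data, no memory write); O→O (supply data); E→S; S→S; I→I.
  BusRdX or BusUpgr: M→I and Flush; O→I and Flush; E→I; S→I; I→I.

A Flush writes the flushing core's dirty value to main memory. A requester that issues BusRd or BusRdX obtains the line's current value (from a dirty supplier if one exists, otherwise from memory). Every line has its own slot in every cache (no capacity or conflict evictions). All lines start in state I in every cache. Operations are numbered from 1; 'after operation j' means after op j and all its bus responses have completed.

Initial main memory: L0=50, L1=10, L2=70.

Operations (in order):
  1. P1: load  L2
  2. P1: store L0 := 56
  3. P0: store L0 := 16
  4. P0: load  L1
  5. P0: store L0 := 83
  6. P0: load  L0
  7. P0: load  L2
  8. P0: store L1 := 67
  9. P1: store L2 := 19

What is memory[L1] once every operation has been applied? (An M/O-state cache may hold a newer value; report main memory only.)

memory[L1] = 10

step 1: P1: load  L2  ⟶  IE  (L2)  txn=BusRd  M[L2]=70
step 2: P1: store L0 := 56  ⟶  IM  (L0)  txn=BusRdX  M[L0]=50
step 3: P0: store L0 := 16  ⟶  MI  (L0)  txn=BusRdX+Flush  M[L0]=56
step 4: P0: load  L1  ⟶  EI  (L1)  txn=BusRd  M[L1]=10
step 5: P0: store L0 := 83  ⟶  MI  (L0)  txn=∅  M[L0]=56
step 6: P0: load  L0  ⟶  MI  (L0)  txn=∅  M[L0]=56
step 7: P0: load  L2  ⟶  SS  (L2)  txn=BusRd  M[L2]=70
step 8: P0: store L1 := 67  ⟶  MI  (L1)  txn=∅  M[L1]=10
step 9: P1: store L2 := 19  ⟶  IM  (L2)  txn=BusUpgr  M[L2]=70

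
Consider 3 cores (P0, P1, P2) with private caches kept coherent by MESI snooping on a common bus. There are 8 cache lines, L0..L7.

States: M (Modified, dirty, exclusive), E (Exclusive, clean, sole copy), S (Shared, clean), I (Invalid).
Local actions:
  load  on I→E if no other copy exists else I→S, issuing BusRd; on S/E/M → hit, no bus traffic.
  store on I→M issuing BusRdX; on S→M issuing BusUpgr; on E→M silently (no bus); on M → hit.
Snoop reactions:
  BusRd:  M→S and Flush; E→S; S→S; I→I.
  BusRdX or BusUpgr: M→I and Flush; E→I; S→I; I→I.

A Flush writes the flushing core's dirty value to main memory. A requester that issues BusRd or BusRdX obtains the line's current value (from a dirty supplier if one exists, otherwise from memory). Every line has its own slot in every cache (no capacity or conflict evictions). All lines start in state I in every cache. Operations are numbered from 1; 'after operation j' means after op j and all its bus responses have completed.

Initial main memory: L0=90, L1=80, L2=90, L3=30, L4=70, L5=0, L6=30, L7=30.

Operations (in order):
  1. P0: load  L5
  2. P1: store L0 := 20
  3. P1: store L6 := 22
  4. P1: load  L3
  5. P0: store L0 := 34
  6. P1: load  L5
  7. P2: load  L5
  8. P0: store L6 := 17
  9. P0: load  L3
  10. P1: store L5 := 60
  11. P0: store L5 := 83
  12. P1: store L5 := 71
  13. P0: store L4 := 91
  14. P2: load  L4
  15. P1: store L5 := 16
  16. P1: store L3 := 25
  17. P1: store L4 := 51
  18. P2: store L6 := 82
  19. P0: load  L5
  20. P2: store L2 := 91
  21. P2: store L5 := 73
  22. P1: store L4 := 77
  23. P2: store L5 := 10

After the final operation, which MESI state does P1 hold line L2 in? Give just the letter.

step 1: P0: load  L5  ⟶  EII  (L5)  txn=BusRd  M[L5]=0
step 2: P1: store L0 := 20  ⟶  IMI  (L0)  txn=BusRdX  M[L0]=90
step 3: P1: store L6 := 22  ⟶  IMI  (L6)  txn=BusRdX  M[L6]=30
step 4: P1: load  L3  ⟶  IEI  (L3)  txn=BusRd  M[L3]=30
step 5: P0: store L0 := 34  ⟶  MII  (L0)  txn=BusRdX+Flush  M[L0]=20
step 6: P1: load  L5  ⟶  SSI  (L5)  txn=BusRd  M[L5]=0
step 7: P2: load  L5  ⟶  SSS  (L5)  txn=BusRd  M[L5]=0
step 8: P0: store L6 := 17  ⟶  MII  (L6)  txn=BusRdX+Flush  M[L6]=22
step 9: P0: load  L3  ⟶  SSI  (L3)  txn=BusRd  M[L3]=30
step 10: P1: store L5 := 60  ⟶  IMI  (L5)  txn=BusUpgr  M[L5]=0
step 11: P0: store L5 := 83  ⟶  MII  (L5)  txn=BusRdX+Flush  M[L5]=60
step 12: P1: store L5 := 71  ⟶  IMI  (L5)  txn=BusRdX+Flush  M[L5]=83
step 13: P0: store L4 := 91  ⟶  MII  (L4)  txn=BusRdX  M[L4]=70
step 14: P2: load  L4  ⟶  SIS  (L4)  txn=BusRd+Flush  M[L4]=91
step 15: P1: store L5 := 16  ⟶  IMI  (L5)  txn=∅  M[L5]=83
step 16: P1: store L3 := 25  ⟶  IMI  (L3)  txn=BusUpgr  M[L3]=30
step 17: P1: store L4 := 51  ⟶  IMI  (L4)  txn=BusRdX  M[L4]=91
step 18: P2: store L6 := 82  ⟶  IIM  (L6)  txn=BusRdX+Flush  M[L6]=17
step 19: P0: load  L5  ⟶  SSI  (L5)  txn=BusRd+Flush  M[L5]=16
step 20: P2: store L2 := 91  ⟶  IIM  (L2)  txn=BusRdX  M[L2]=90
step 21: P2: store L5 := 73  ⟶  IIM  (L5)  txn=BusRdX  M[L5]=16
step 22: P1: store L4 := 77  ⟶  IMI  (L4)  txn=∅  M[L4]=91
step 23: P2: store L5 := 10  ⟶  IIM  (L5)  txn=∅  M[L5]=16

state = I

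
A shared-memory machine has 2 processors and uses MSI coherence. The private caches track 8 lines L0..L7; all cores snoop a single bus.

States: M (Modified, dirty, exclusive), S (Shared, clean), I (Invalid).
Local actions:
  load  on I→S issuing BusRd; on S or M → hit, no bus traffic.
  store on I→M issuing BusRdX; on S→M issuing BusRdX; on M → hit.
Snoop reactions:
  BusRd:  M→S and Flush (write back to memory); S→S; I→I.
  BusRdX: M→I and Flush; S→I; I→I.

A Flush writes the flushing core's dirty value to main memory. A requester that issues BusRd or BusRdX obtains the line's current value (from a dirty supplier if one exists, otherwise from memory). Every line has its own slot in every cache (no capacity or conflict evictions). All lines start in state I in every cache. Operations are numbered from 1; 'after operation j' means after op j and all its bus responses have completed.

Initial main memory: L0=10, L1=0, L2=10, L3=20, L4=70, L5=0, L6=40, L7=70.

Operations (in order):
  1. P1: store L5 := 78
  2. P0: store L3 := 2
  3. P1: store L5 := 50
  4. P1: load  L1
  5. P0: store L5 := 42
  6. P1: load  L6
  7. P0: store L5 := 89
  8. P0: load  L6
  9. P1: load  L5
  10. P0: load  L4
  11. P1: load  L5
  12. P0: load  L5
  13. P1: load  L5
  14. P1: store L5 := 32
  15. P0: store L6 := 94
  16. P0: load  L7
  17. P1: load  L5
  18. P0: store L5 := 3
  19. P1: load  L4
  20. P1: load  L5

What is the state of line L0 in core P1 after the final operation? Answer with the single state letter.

state = I

step 1: P1: store L5 := 78  ⟶  IM  (L5)  txn=BusRdX  M[L5]=0
step 2: P0: store L3 := 2  ⟶  MI  (L3)  txn=BusRdX  M[L3]=20
step 3: P1: store L5 := 50  ⟶  IM  (L5)  txn=∅  M[L5]=0
step 4: P1: load  L1  ⟶  IS  (L1)  txn=BusRd  M[L1]=0
step 5: P0: store L5 := 42  ⟶  MI  (L5)  txn=BusRdX+Flush  M[L5]=50
step 6: P1: load  L6  ⟶  IS  (L6)  txn=BusRd  M[L6]=40
step 7: P0: store L5 := 89  ⟶  MI  (L5)  txn=∅  M[L5]=50
step 8: P0: load  L6  ⟶  SS  (L6)  txn=BusRd  M[L6]=40
step 9: P1: load  L5  ⟶  SS  (L5)  txn=BusRd+Flush  M[L5]=89
step 10: P0: load  L4  ⟶  SI  (L4)  txn=BusRd  M[L4]=70
step 11: P1: load  L5  ⟶  SS  (L5)  txn=∅  M[L5]=89
step 12: P0: load  L5  ⟶  SS  (L5)  txn=∅  M[L5]=89
step 13: P1: load  L5  ⟶  SS  (L5)  txn=∅  M[L5]=89
step 14: P1: store L5 := 32  ⟶  IM  (L5)  txn=BusRdX  M[L5]=89
step 15: P0: store L6 := 94  ⟶  MI  (L6)  txn=BusRdX  M[L6]=40
step 16: P0: load  L7  ⟶  SI  (L7)  txn=BusRd  M[L7]=70
step 17: P1: load  L5  ⟶  IM  (L5)  txn=∅  M[L5]=89
step 18: P0: store L5 := 3  ⟶  MI  (L5)  txn=BusRdX+Flush  M[L5]=32
step 19: P1: load  L4  ⟶  SS  (L4)  txn=BusRd  M[L4]=70
step 20: P1: load  L5  ⟶  SS  (L5)  txn=BusRd+Flush  M[L5]=3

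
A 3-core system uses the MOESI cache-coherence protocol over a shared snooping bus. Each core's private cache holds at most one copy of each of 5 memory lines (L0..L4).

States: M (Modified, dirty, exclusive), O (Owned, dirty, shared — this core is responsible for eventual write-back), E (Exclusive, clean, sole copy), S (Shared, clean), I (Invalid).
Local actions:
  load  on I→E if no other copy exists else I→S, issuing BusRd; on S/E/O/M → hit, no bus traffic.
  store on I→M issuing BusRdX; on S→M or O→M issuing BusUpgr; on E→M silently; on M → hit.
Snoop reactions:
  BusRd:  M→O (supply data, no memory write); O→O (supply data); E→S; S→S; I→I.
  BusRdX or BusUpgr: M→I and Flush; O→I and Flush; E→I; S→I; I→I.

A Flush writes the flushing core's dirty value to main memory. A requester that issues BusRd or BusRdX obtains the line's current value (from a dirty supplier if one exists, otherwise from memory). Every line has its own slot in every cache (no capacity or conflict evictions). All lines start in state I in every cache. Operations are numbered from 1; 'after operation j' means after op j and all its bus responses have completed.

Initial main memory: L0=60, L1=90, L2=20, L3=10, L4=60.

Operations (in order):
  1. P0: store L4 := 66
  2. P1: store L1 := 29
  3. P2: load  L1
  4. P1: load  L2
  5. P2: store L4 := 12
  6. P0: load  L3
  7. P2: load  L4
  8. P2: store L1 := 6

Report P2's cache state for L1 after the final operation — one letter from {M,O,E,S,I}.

[1] P0: store L4 := 66 | P0:M(66), P1:I, P2:I | bus: BusRdX
[2] P1: store L1 := 29 | P0:I, P1:M(29), P2:I | bus: BusRdX
[3] P2: load  L1 | P0:I, P1:O(29), P2:S(29) | bus: BusRd
[4] P1: load  L2 | P0:I, P1:E(20), P2:I | bus: BusRd
[5] P2: store L4 := 12 | P0:I, P1:I, P2:M(12) | bus: BusRdX,Flush
[6] P0: load  L3 | P0:E(10), P1:I, P2:I | bus: BusRd
[7] P2: load  L4 | P0:I, P1:I, P2:M(12) | bus: none
[8] P2: store L1 := 6 | P0:I, P1:I, P2:M(6) | bus: BusUpgr,Flush

state = M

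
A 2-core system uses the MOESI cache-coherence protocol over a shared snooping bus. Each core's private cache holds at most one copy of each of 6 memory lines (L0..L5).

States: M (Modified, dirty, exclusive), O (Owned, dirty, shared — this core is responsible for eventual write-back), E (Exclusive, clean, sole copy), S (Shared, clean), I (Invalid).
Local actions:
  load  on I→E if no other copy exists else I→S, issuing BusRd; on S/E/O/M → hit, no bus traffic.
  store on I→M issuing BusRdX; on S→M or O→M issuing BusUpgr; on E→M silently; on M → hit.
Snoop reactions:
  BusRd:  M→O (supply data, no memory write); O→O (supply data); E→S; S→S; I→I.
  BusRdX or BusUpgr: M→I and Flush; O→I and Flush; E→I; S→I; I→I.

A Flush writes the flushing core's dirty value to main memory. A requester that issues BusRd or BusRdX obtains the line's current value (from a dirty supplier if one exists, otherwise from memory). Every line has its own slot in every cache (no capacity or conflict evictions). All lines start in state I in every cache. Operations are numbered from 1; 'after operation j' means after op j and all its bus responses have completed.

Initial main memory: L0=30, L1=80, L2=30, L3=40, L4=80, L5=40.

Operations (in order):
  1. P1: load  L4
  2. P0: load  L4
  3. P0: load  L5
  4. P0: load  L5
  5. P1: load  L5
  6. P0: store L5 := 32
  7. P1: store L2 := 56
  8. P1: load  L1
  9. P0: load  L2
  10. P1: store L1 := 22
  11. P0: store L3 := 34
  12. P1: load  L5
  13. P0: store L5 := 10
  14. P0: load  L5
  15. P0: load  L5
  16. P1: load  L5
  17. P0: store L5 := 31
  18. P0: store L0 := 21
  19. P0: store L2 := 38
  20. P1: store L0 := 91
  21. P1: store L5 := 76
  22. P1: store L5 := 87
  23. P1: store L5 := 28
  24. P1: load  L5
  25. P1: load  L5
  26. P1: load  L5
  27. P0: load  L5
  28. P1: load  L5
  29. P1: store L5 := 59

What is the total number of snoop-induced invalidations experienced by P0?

invalidations = 3

  op1 P1: load  L4 → I/E on L4; bus BusRd; mem=80
  op2 P0: load  L4 → S/S on L4; bus BusRd; mem=80
  op3 P0: load  L5 → E/I on L5; bus BusRd; mem=40
  op4 P0: load  L5 → E/I on L5; bus (none); mem=40
  op5 P1: load  L5 → S/S on L5; bus BusRd; mem=40
  op6 P0: store L5 := 32 → M/I on L5; bus BusUpgr; mem=40
  op7 P1: store L2 := 56 → I/M on L2; bus BusRdX; mem=30
  op8 P1: load  L1 → I/E on L1; bus BusRd; mem=80
  op9 P0: load  L2 → S/O on L2; bus BusRd; mem=30
  op10 P1: store L1 := 22 → I/M on L1; bus (none); mem=80
  op11 P0: store L3 := 34 → M/I on L3; bus BusRdX; mem=40
  op12 P1: load  L5 → O/S on L5; bus BusRd; mem=40
  op13 P0: store L5 := 10 → M/I on L5; bus BusUpgr; mem=40
  op14 P0: load  L5 → M/I on L5; bus (none); mem=40
  op15 P0: load  L5 → M/I on L5; bus (none); mem=40
  op16 P1: load  L5 → O/S on L5; bus BusRd; mem=40
  op17 P0: store L5 := 31 → M/I on L5; bus BusUpgr; mem=40
  op18 P0: store L0 := 21 → M/I on L0; bus BusRdX; mem=30
  op19 P0: store L2 := 38 → M/I on L2; bus BusUpgr Flush; mem=56
  op20 P1: store L0 := 91 → I/M on L0; bus BusRdX Flush; mem=21
  op21 P1: store L5 := 76 → I/M on L5; bus BusRdX Flush; mem=31
  op22 P1: store L5 := 87 → I/M on L5; bus (none); mem=31
  op23 P1: store L5 := 28 → I/M on L5; bus (none); mem=31
  op24 P1: load  L5 → I/M on L5; bus (none); mem=31
  op25 P1: load  L5 → I/M on L5; bus (none); mem=31
  op26 P1: load  L5 → I/M on L5; bus (none); mem=31
  op27 P0: load  L5 → S/O on L5; bus BusRd; mem=31
  op28 P1: load  L5 → S/O on L5; bus (none); mem=31
  op29 P1: store L5 := 59 → I/M on L5; bus BusUpgr; mem=31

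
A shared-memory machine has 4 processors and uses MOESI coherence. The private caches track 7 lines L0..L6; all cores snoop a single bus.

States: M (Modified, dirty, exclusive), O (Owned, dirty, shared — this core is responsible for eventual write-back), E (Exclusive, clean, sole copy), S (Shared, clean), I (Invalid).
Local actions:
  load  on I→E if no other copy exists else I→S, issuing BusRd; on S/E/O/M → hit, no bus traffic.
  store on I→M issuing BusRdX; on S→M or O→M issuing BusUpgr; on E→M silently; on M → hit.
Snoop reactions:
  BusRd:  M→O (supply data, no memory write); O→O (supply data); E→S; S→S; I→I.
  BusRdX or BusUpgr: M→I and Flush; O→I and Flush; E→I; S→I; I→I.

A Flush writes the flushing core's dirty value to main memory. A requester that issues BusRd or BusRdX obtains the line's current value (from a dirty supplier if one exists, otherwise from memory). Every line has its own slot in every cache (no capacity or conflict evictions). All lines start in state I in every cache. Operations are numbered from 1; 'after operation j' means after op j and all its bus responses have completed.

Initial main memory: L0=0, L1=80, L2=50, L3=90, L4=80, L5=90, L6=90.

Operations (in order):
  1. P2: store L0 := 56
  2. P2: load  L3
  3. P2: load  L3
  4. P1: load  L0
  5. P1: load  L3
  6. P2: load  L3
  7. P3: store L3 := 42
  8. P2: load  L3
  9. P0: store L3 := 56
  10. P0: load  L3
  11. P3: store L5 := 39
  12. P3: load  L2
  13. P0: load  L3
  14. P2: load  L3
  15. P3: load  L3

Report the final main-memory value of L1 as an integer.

step 1: P2: store L0 := 56  ⟶  IIMI  (L0)  txn=BusRdX  M[L0]=0
step 2: P2: load  L3  ⟶  IIEI  (L3)  txn=BusRd  M[L3]=90
step 3: P2: load  L3  ⟶  IIEI  (L3)  txn=∅  M[L3]=90
step 4: P1: load  L0  ⟶  ISOI  (L0)  txn=BusRd  M[L0]=0
step 5: P1: load  L3  ⟶  ISSI  (L3)  txn=BusRd  M[L3]=90
step 6: P2: load  L3  ⟶  ISSI  (L3)  txn=∅  M[L3]=90
step 7: P3: store L3 := 42  ⟶  IIIM  (L3)  txn=BusRdX  M[L3]=90
step 8: P2: load  L3  ⟶  IISO  (L3)  txn=BusRd  M[L3]=90
step 9: P0: store L3 := 56  ⟶  MIII  (L3)  txn=BusRdX+Flush  M[L3]=42
step 10: P0: load  L3  ⟶  MIII  (L3)  txn=∅  M[L3]=42
step 11: P3: store L5 := 39  ⟶  IIIM  (L5)  txn=BusRdX  M[L5]=90
step 12: P3: load  L2  ⟶  IIIE  (L2)  txn=BusRd  M[L2]=50
step 13: P0: load  L3  ⟶  MIII  (L3)  txn=∅  M[L3]=42
step 14: P2: load  L3  ⟶  OISI  (L3)  txn=BusRd  M[L3]=42
step 15: P3: load  L3  ⟶  OISS  (L3)  txn=BusRd  M[L3]=42

memory[L1] = 80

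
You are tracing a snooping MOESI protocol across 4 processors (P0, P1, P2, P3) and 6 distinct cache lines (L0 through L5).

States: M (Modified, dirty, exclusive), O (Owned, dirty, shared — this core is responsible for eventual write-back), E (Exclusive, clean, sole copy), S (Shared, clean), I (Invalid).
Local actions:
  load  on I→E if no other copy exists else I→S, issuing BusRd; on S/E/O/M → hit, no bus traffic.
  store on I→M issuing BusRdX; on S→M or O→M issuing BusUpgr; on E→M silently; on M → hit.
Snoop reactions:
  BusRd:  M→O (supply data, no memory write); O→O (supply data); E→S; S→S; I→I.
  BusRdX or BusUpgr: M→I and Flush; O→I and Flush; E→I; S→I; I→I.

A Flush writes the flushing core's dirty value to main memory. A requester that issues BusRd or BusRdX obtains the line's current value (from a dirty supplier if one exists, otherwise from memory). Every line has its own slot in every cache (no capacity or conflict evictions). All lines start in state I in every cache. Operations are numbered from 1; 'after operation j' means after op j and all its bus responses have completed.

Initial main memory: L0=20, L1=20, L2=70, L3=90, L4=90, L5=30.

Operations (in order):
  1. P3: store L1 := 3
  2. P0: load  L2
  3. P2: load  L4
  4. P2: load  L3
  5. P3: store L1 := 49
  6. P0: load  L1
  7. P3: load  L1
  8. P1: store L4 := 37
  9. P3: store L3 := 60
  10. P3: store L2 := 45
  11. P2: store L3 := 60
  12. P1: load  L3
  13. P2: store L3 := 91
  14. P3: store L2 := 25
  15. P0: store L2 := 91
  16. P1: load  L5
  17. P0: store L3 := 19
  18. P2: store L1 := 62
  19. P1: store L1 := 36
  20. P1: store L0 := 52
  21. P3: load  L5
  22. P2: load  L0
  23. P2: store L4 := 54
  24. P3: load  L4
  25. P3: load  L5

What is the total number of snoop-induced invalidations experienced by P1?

invalidations = 2

1. P3: store L1 := 3  bus=[BusRdX]  L1: P0=I P1=I P2=I P3=M  mem[L1]=20
2. P0: load  L2  bus=[BusRd]  L2: P0=E P1=I P2=I P3=I  mem[L2]=70
3. P2: load  L4  bus=[BusRd]  L4: P0=I P1=I P2=E P3=I  mem[L4]=90
4. P2: load  L3  bus=[BusRd]  L3: P0=I P1=I P2=E P3=I  mem[L3]=90
5. P3: store L1 := 49  bus=[-]  L1: P0=I P1=I P2=I P3=M  mem[L1]=20
6. P0: load  L1  bus=[BusRd]  L1: P0=S P1=I P2=I P3=O  mem[L1]=20
7. P3: load  L1  bus=[-]  L1: P0=S P1=I P2=I P3=O  mem[L1]=20
8. P1: store L4 := 37  bus=[BusRdX]  L4: P0=I P1=M P2=I P3=I  mem[L4]=90
9. P3: store L3 := 60  bus=[BusRdX]  L3: P0=I P1=I P2=I P3=M  mem[L3]=90
10. P3: store L2 := 45  bus=[BusRdX]  L2: P0=I P1=I P2=I P3=M  mem[L2]=70
11. P2: store L3 := 60  bus=[BusRdX,Flush]  L3: P0=I P1=I P2=M P3=I  mem[L3]=60
12. P1: load  L3  bus=[BusRd]  L3: P0=I P1=S P2=O P3=I  mem[L3]=60
13. P2: store L3 := 91  bus=[BusUpgr]  L3: P0=I P1=I P2=M P3=I  mem[L3]=60
14. P3: store L2 := 25  bus=[-]  L2: P0=I P1=I P2=I P3=M  mem[L2]=70
15. P0: store L2 := 91  bus=[BusRdX,Flush]  L2: P0=M P1=I P2=I P3=I  mem[L2]=25
16. P1: load  L5  bus=[BusRd]  L5: P0=I P1=E P2=I P3=I  mem[L5]=30
17. P0: store L3 := 19  bus=[BusRdX,Flush]  L3: P0=M P1=I P2=I P3=I  mem[L3]=91
18. P2: store L1 := 62  bus=[BusRdX,Flush]  L1: P0=I P1=I P2=M P3=I  mem[L1]=49
19. P1: store L1 := 36  bus=[BusRdX,Flush]  L1: P0=I P1=M P2=I P3=I  mem[L1]=62
20. P1: store L0 := 52  bus=[BusRdX]  L0: P0=I P1=M P2=I P3=I  mem[L0]=20
21. P3: load  L5  bus=[BusRd]  L5: P0=I P1=S P2=I P3=S  mem[L5]=30
22. P2: load  L0  bus=[BusRd]  L0: P0=I P1=O P2=S P3=I  mem[L0]=20
23. P2: store L4 := 54  bus=[BusRdX,Flush]  L4: P0=I P1=I P2=M P3=I  mem[L4]=37
24. P3: load  L4  bus=[BusRd]  L4: P0=I P1=I P2=O P3=S  mem[L4]=37
25. P3: load  L5  bus=[-]  L5: P0=I P1=S P2=I P3=S  mem[L5]=30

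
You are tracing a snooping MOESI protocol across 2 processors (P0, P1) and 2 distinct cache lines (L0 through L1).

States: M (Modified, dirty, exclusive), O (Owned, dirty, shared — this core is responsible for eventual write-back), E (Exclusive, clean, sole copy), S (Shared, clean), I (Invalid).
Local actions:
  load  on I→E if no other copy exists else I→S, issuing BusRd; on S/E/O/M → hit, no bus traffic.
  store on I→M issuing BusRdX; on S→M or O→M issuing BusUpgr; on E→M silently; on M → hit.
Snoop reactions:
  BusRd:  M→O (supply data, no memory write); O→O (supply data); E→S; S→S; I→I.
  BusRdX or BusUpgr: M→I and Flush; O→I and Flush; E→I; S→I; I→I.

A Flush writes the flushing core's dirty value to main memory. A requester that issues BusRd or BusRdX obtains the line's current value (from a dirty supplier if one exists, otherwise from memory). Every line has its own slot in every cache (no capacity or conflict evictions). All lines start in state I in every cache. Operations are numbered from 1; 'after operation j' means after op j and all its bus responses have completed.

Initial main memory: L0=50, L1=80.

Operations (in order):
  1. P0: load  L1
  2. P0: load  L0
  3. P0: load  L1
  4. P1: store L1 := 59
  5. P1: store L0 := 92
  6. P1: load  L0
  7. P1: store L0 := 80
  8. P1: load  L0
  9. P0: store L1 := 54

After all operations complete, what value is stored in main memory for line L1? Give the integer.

memory[L1] = 59

[1] P0: load  L1 | P0:E(80), P1:I | bus: BusRd
[2] P0: load  L0 | P0:E(50), P1:I | bus: BusRd
[3] P0: load  L1 | P0:E(80), P1:I | bus: none
[4] P1: store L1 := 59 | P0:I, P1:M(59) | bus: BusRdX
[5] P1: store L0 := 92 | P0:I, P1:M(92) | bus: BusRdX
[6] P1: load  L0 | P0:I, P1:M(92) | bus: none
[7] P1: store L0 := 80 | P0:I, P1:M(80) | bus: none
[8] P1: load  L0 | P0:I, P1:M(80) | bus: none
[9] P0: store L1 := 54 | P0:M(54), P1:I | bus: BusRdX,Flush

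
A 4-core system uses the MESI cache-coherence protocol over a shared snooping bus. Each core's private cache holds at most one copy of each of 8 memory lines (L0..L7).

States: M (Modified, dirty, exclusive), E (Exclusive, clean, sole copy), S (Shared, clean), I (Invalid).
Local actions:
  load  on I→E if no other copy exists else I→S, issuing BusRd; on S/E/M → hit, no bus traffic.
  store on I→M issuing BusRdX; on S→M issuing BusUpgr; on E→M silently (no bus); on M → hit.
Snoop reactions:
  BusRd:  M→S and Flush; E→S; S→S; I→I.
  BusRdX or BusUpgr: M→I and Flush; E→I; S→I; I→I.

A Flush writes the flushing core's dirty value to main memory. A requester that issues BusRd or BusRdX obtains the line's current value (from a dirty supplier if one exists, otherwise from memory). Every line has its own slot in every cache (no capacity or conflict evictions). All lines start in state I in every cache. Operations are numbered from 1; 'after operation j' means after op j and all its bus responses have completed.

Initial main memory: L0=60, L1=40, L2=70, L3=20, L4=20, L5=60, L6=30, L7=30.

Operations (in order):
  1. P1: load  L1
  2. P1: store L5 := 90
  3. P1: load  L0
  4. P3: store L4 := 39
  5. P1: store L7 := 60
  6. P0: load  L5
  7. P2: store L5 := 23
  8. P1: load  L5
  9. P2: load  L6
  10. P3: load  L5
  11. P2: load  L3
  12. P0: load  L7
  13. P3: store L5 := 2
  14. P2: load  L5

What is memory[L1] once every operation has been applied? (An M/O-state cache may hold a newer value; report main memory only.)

[1] P1: load  L1 | P0:I, P1:E(40), P2:I, P3:I | bus: BusRd
[2] P1: store L5 := 90 | P0:I, P1:M(90), P2:I, P3:I | bus: BusRdX
[3] P1: load  L0 | P0:I, P1:E(60), P2:I, P3:I | bus: BusRd
[4] P3: store L4 := 39 | P0:I, P1:I, P2:I, P3:M(39) | bus: BusRdX
[5] P1: store L7 := 60 | P0:I, P1:M(60), P2:I, P3:I | bus: BusRdX
[6] P0: load  L5 | P0:S(90), P1:S(90), P2:I, P3:I | bus: BusRd,Flush
[7] P2: store L5 := 23 | P0:I, P1:I, P2:M(23), P3:I | bus: BusRdX
[8] P1: load  L5 | P0:I, P1:S(23), P2:S(23), P3:I | bus: BusRd,Flush
[9] P2: load  L6 | P0:I, P1:I, P2:E(30), P3:I | bus: BusRd
[10] P3: load  L5 | P0:I, P1:S(23), P2:S(23), P3:S(23) | bus: BusRd
[11] P2: load  L3 | P0:I, P1:I, P2:E(20), P3:I | bus: BusRd
[12] P0: load  L7 | P0:S(60), P1:S(60), P2:I, P3:I | bus: BusRd,Flush
[13] P3: store L5 := 2 | P0:I, P1:I, P2:I, P3:M(2) | bus: BusUpgr
[14] P2: load  L5 | P0:I, P1:I, P2:S(2), P3:S(2) | bus: BusRd,Flush

memory[L1] = 40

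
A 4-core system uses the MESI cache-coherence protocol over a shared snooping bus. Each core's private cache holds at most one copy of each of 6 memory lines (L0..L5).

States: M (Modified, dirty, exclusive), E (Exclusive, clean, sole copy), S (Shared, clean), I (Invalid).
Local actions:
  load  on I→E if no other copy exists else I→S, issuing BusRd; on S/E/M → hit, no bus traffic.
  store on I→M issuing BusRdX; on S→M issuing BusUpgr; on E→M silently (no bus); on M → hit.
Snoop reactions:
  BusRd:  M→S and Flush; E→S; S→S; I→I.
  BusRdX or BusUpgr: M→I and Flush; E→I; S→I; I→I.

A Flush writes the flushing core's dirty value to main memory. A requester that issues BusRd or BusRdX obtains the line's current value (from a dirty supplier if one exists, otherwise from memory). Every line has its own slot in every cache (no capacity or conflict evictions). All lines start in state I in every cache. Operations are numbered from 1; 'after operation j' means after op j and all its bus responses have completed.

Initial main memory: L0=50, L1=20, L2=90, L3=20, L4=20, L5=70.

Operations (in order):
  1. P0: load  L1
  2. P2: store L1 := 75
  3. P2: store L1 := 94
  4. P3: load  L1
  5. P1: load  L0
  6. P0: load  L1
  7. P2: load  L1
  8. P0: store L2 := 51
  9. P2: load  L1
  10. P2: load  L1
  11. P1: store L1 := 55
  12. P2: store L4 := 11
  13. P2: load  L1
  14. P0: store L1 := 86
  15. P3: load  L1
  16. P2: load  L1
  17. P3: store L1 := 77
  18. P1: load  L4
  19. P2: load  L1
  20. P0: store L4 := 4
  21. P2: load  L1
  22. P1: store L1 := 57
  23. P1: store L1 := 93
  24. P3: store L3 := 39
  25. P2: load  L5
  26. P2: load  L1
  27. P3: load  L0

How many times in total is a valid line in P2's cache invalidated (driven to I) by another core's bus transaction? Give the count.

[1] P0: load  L1 | P0:E(20), P1:I, P2:I, P3:I | bus: BusRd
[2] P2: store L1 := 75 | P0:I, P1:I, P2:M(75), P3:I | bus: BusRdX
[3] P2: store L1 := 94 | P0:I, P1:I, P2:M(94), P3:I | bus: none
[4] P3: load  L1 | P0:I, P1:I, P2:S(94), P3:S(94) | bus: BusRd,Flush
[5] P1: load  L0 | P0:I, P1:E(50), P2:I, P3:I | bus: BusRd
[6] P0: load  L1 | P0:S(94), P1:I, P2:S(94), P3:S(94) | bus: BusRd
[7] P2: load  L1 | P0:S(94), P1:I, P2:S(94), P3:S(94) | bus: none
[8] P0: store L2 := 51 | P0:M(51), P1:I, P2:I, P3:I | bus: BusRdX
[9] P2: load  L1 | P0:S(94), P1:I, P2:S(94), P3:S(94) | bus: none
[10] P2: load  L1 | P0:S(94), P1:I, P2:S(94), P3:S(94) | bus: none
[11] P1: store L1 := 55 | P0:I, P1:M(55), P2:I, P3:I | bus: BusRdX
[12] P2: store L4 := 11 | P0:I, P1:I, P2:M(11), P3:I | bus: BusRdX
[13] P2: load  L1 | P0:I, P1:S(55), P2:S(55), P3:I | bus: BusRd,Flush
[14] P0: store L1 := 86 | P0:M(86), P1:I, P2:I, P3:I | bus: BusRdX
[15] P3: load  L1 | P0:S(86), P1:I, P2:I, P3:S(86) | bus: BusRd,Flush
[16] P2: load  L1 | P0:S(86), P1:I, P2:S(86), P3:S(86) | bus: BusRd
[17] P3: store L1 := 77 | P0:I, P1:I, P2:I, P3:M(77) | bus: BusUpgr
[18] P1: load  L4 | P0:I, P1:S(11), P2:S(11), P3:I | bus: BusRd,Flush
[19] P2: load  L1 | P0:I, P1:I, P2:S(77), P3:S(77) | bus: BusRd,Flush
[20] P0: store L4 := 4 | P0:M(4), P1:I, P2:I, P3:I | bus: BusRdX
[21] P2: load  L1 | P0:I, P1:I, P2:S(77), P3:S(77) | bus: none
[22] P1: store L1 := 57 | P0:I, P1:M(57), P2:I, P3:I | bus: BusRdX
[23] P1: store L1 := 93 | P0:I, P1:M(93), P2:I, P3:I | bus: none
[24] P3: store L3 := 39 | P0:I, P1:I, P2:I, P3:M(39) | bus: BusRdX
[25] P2: load  L5 | P0:I, P1:I, P2:E(70), P3:I | bus: BusRd
[26] P2: load  L1 | P0:I, P1:S(93), P2:S(93), P3:I | bus: BusRd,Flush
[27] P3: load  L0 | P0:I, P1:S(50), P2:I, P3:S(50) | bus: BusRd

invalidations = 5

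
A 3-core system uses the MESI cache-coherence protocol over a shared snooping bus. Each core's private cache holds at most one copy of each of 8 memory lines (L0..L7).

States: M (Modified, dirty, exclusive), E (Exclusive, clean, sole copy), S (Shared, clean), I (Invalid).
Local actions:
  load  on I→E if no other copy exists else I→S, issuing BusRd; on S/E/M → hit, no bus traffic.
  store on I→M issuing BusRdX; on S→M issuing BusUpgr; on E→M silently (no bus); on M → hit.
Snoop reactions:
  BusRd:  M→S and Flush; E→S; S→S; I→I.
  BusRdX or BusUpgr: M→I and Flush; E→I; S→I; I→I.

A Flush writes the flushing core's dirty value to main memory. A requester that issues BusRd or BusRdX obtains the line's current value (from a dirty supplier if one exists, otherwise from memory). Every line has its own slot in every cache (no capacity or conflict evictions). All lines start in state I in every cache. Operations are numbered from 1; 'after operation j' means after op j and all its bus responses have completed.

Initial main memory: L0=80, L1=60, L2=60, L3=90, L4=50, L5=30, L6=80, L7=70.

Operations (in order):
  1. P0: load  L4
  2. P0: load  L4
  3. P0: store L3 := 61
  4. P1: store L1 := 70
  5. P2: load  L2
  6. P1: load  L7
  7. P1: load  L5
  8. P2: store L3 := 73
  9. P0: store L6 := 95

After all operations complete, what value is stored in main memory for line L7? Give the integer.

memory[L7] = 70

[1] P0: load  L4 | P0:E(50), P1:I, P2:I | bus: BusRd
[2] P0: load  L4 | P0:E(50), P1:I, P2:I | bus: none
[3] P0: store L3 := 61 | P0:M(61), P1:I, P2:I | bus: BusRdX
[4] P1: store L1 := 70 | P0:I, P1:M(70), P2:I | bus: BusRdX
[5] P2: load  L2 | P0:I, P1:I, P2:E(60) | bus: BusRd
[6] P1: load  L7 | P0:I, P1:E(70), P2:I | bus: BusRd
[7] P1: load  L5 | P0:I, P1:E(30), P2:I | bus: BusRd
[8] P2: store L3 := 73 | P0:I, P1:I, P2:M(73) | bus: BusRdX,Flush
[9] P0: store L6 := 95 | P0:M(95), P1:I, P2:I | bus: BusRdX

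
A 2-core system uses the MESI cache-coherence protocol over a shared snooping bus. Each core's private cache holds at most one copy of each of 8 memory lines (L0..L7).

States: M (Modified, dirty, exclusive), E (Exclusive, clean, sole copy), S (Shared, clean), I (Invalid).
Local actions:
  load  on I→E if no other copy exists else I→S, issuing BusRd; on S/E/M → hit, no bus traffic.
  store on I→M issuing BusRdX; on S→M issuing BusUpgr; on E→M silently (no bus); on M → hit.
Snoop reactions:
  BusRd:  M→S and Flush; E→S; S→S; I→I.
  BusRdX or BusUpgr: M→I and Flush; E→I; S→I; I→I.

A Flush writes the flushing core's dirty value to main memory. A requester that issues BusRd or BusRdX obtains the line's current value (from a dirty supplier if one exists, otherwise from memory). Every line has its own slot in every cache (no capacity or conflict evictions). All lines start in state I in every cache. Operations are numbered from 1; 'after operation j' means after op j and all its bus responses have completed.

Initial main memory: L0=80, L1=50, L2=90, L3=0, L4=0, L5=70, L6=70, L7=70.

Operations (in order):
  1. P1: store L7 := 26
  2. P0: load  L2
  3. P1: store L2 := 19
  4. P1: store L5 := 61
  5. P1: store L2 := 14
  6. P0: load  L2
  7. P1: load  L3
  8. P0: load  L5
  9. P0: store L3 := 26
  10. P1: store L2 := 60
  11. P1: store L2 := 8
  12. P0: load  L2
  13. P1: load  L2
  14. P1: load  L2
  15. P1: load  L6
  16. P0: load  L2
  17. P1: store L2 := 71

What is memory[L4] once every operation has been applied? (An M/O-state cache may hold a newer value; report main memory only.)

  op1 P1: store L7 := 26 → I/M on L7; bus BusRdX; mem=70
  op2 P0: load  L2 → E/I on L2; bus BusRd; mem=90
  op3 P1: store L2 := 19 → I/M on L2; bus BusRdX; mem=90
  op4 P1: store L5 := 61 → I/M on L5; bus BusRdX; mem=70
  op5 P1: store L2 := 14 → I/M on L2; bus (none); mem=90
  op6 P0: load  L2 → S/S on L2; bus BusRd Flush; mem=14
  op7 P1: load  L3 → I/E on L3; bus BusRd; mem=0
  op8 P0: load  L5 → S/S on L5; bus BusRd Flush; mem=61
  op9 P0: store L3 := 26 → M/I on L3; bus BusRdX; mem=0
  op10 P1: store L2 := 60 → I/M on L2; bus BusUpgr; mem=14
  op11 P1: store L2 := 8 → I/M on L2; bus (none); mem=14
  op12 P0: load  L2 → S/S on L2; bus BusRd Flush; mem=8
  op13 P1: load  L2 → S/S on L2; bus (none); mem=8
  op14 P1: load  L2 → S/S on L2; bus (none); mem=8
  op15 P1: load  L6 → I/E on L6; bus BusRd; mem=70
  op16 P0: load  L2 → S/S on L2; bus (none); mem=8
  op17 P1: store L2 := 71 → I/M on L2; bus BusUpgr; mem=8

memory[L4] = 0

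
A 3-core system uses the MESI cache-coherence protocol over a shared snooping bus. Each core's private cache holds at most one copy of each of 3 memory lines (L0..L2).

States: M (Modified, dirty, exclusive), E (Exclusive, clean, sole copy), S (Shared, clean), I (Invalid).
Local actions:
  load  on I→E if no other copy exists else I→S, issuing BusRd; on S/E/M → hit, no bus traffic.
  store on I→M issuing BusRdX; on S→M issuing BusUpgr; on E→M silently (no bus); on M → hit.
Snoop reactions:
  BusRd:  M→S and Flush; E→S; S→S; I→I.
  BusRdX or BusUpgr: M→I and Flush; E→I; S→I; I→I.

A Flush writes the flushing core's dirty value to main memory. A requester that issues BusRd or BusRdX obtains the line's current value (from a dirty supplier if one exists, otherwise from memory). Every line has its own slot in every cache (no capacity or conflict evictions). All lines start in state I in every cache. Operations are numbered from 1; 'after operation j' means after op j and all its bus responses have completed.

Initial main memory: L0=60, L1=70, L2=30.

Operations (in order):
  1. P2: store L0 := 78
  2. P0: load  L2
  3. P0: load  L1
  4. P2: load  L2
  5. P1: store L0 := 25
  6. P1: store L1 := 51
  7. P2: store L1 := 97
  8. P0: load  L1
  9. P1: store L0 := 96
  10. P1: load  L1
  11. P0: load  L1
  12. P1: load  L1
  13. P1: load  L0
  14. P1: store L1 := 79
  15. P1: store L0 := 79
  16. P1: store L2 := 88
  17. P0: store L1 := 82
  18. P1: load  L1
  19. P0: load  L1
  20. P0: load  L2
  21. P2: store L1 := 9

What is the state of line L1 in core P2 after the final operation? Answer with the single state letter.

step 1: P2: store L0 := 78  ⟶  IIM  (L0)  txn=BusRdX  M[L0]=60
step 2: P0: load  L2  ⟶  EII  (L2)  txn=BusRd  M[L2]=30
step 3: P0: load  L1  ⟶  EII  (L1)  txn=BusRd  M[L1]=70
step 4: P2: load  L2  ⟶  SIS  (L2)  txn=BusRd  M[L2]=30
step 5: P1: store L0 := 25  ⟶  IMI  (L0)  txn=BusRdX+Flush  M[L0]=78
step 6: P1: store L1 := 51  ⟶  IMI  (L1)  txn=BusRdX  M[L1]=70
step 7: P2: store L1 := 97  ⟶  IIM  (L1)  txn=BusRdX+Flush  M[L1]=51
step 8: P0: load  L1  ⟶  SIS  (L1)  txn=BusRd+Flush  M[L1]=97
step 9: P1: store L0 := 96  ⟶  IMI  (L0)  txn=∅  M[L0]=78
step 10: P1: load  L1  ⟶  SSS  (L1)  txn=BusRd  M[L1]=97
step 11: P0: load  L1  ⟶  SSS  (L1)  txn=∅  M[L1]=97
step 12: P1: load  L1  ⟶  SSS  (L1)  txn=∅  M[L1]=97
step 13: P1: load  L0  ⟶  IMI  (L0)  txn=∅  M[L0]=78
step 14: P1: store L1 := 79  ⟶  IMI  (L1)  txn=BusUpgr  M[L1]=97
step 15: P1: store L0 := 79  ⟶  IMI  (L0)  txn=∅  M[L0]=78
step 16: P1: store L2 := 88  ⟶  IMI  (L2)  txn=BusRdX  M[L2]=30
step 17: P0: store L1 := 82  ⟶  MII  (L1)  txn=BusRdX+Flush  M[L1]=79
step 18: P1: load  L1  ⟶  SSI  (L1)  txn=BusRd+Flush  M[L1]=82
step 19: P0: load  L1  ⟶  SSI  (L1)  txn=∅  M[L1]=82
step 20: P0: load  L2  ⟶  SSI  (L2)  txn=BusRd+Flush  M[L2]=88
step 21: P2: store L1 := 9  ⟶  IIM  (L1)  txn=BusRdX  M[L1]=82

state = M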